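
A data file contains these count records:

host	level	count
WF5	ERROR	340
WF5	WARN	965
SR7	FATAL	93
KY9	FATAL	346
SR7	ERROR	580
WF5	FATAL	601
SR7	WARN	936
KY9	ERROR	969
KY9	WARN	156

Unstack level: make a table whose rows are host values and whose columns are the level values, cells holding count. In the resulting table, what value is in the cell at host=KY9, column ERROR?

969

Wide layout: rows indexed by host, columns are the 3 distinct level values (ERROR, WARN, FATAL).
Cell (host=KY9, level=ERROR) draws from the long row where host=KY9 and level=ERROR, which has count=969.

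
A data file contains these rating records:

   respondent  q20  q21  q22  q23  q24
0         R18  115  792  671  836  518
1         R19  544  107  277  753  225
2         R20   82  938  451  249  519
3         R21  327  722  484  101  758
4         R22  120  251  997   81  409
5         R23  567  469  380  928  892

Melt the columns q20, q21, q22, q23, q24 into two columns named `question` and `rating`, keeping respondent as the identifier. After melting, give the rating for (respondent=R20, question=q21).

938

Unpivoting turns each (respondent, wide-column) pair into one long row.
The wide cell at row R20, column q21 holds 938, so the long row (R20, q21) has rating=938.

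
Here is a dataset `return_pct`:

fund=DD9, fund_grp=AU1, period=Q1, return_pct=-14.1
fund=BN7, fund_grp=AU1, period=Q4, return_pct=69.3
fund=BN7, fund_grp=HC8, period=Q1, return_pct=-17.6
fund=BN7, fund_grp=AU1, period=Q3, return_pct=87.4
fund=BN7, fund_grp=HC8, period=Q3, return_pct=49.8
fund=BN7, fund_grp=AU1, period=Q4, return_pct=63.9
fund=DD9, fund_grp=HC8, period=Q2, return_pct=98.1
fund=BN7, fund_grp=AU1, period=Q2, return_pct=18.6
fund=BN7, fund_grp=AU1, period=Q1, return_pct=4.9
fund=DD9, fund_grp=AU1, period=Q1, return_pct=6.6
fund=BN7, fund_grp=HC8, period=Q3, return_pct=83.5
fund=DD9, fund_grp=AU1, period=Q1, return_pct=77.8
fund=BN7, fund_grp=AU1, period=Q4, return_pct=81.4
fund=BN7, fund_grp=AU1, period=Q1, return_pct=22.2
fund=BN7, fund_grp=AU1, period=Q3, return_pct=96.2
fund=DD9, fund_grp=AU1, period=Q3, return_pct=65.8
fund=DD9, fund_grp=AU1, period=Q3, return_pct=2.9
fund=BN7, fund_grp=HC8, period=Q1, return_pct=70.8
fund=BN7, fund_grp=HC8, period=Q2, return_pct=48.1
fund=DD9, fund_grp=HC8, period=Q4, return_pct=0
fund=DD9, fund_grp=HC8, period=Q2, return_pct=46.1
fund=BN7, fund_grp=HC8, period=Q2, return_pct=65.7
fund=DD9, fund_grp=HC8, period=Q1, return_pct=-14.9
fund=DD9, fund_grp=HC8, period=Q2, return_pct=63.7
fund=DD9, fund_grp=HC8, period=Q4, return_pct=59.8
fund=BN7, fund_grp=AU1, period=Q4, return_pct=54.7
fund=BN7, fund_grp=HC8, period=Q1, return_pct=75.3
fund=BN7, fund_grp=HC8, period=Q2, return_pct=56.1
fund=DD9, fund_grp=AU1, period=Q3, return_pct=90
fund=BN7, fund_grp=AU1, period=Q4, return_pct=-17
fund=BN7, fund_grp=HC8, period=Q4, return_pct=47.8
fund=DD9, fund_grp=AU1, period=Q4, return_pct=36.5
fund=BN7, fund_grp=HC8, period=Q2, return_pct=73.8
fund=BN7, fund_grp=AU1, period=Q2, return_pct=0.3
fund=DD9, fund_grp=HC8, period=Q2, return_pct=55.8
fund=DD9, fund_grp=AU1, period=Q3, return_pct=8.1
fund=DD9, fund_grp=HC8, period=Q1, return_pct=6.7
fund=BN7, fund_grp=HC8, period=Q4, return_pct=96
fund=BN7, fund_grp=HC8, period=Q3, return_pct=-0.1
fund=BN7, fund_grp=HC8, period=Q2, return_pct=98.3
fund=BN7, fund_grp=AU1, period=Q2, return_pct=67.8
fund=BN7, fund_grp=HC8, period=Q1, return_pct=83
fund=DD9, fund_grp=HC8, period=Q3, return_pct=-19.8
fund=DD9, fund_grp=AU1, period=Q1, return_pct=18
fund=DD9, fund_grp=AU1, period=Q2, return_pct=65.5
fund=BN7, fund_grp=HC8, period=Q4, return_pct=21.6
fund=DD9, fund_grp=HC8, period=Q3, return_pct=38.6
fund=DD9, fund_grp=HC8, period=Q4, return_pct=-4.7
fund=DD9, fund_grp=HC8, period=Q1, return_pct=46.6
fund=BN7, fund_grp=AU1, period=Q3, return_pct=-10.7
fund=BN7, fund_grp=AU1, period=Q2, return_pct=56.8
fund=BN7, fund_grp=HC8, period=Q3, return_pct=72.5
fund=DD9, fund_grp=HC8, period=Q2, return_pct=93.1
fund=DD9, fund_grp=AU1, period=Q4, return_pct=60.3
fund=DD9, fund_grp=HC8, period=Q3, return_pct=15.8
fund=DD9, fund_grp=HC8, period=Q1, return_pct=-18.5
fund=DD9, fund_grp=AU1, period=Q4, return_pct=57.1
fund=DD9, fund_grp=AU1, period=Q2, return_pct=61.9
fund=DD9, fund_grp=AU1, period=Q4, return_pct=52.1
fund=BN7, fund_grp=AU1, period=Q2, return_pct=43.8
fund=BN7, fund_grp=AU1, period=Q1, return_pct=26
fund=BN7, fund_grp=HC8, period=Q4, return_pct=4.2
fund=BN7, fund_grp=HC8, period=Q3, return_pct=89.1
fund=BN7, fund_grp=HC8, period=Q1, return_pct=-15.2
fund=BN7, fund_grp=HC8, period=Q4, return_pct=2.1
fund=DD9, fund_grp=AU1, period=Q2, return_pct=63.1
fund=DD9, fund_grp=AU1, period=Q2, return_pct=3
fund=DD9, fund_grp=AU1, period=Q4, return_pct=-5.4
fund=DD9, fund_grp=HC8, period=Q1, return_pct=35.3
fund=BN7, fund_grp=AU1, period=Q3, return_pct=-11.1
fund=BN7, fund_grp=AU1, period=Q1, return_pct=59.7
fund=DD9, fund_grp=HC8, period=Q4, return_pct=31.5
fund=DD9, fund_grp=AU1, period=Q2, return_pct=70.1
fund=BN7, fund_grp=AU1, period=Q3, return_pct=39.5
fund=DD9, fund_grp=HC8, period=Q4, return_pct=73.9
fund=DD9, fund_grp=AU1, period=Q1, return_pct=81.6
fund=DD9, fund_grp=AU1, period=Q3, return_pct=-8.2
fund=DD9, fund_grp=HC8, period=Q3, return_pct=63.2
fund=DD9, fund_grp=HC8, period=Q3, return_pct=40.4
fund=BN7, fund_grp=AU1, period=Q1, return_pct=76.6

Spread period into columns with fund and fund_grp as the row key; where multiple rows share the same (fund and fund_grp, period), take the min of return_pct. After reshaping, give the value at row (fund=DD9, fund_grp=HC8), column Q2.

46.1

Rows with fund=DD9, fund_grp=HC8 and period=Q2: return_pct values are 98.1, 46.1, 63.7, 55.8, 93.1.
min(98.1, 46.1, 63.7, 55.8, 93.1) = 46.1.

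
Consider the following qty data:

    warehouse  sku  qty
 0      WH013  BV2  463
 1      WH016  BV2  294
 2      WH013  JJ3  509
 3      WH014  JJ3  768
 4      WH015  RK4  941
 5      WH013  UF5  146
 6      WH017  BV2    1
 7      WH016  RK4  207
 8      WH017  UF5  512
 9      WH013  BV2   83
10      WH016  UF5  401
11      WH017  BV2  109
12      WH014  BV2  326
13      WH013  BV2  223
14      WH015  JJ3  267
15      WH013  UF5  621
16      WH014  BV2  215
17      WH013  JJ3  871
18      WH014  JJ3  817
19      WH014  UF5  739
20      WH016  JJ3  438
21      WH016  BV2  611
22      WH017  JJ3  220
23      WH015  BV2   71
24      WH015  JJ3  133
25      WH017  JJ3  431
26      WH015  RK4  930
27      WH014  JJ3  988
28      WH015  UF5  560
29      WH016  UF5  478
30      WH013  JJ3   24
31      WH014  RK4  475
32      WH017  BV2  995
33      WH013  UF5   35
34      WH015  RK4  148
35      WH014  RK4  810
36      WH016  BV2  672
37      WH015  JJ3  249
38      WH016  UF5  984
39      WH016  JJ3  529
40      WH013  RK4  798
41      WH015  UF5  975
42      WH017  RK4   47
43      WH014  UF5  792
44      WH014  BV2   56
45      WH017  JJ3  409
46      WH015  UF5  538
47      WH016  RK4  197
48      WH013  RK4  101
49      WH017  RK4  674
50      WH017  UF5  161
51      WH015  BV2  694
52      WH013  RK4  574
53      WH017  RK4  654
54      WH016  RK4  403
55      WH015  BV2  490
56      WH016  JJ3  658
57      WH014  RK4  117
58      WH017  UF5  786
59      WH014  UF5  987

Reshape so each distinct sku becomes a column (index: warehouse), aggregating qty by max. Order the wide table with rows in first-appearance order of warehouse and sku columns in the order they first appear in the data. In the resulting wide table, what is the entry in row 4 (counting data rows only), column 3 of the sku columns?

941

With rows in first-appearance order of warehouse, row 4 is warehouse=WH015. sku columns in first-appearance order: BV2, JJ3, RK4, UF5; column 3 is RK4.
Long rows with warehouse=WH015, sku=RK4: max(941, 930, 148) = 941.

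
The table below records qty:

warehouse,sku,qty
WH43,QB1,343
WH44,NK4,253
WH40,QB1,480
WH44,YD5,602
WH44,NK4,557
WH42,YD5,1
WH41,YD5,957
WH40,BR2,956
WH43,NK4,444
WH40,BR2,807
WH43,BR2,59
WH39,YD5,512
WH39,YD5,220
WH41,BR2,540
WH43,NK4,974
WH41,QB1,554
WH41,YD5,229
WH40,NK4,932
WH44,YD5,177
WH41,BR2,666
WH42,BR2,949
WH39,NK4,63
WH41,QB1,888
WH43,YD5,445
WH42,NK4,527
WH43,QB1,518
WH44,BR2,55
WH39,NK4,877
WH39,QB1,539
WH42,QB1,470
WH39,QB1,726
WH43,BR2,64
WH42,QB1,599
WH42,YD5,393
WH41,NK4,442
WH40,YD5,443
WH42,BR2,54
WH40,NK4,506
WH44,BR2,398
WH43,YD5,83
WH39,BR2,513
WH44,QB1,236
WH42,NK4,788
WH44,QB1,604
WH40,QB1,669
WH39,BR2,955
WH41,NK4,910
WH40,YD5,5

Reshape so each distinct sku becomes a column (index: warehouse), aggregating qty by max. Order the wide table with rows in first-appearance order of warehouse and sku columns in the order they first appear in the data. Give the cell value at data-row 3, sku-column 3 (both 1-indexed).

443

With rows in first-appearance order of warehouse, row 3 is warehouse=WH40. sku columns in first-appearance order: QB1, NK4, YD5, BR2; column 3 is YD5.
Long rows with warehouse=WH40, sku=YD5: max(443, 5) = 443.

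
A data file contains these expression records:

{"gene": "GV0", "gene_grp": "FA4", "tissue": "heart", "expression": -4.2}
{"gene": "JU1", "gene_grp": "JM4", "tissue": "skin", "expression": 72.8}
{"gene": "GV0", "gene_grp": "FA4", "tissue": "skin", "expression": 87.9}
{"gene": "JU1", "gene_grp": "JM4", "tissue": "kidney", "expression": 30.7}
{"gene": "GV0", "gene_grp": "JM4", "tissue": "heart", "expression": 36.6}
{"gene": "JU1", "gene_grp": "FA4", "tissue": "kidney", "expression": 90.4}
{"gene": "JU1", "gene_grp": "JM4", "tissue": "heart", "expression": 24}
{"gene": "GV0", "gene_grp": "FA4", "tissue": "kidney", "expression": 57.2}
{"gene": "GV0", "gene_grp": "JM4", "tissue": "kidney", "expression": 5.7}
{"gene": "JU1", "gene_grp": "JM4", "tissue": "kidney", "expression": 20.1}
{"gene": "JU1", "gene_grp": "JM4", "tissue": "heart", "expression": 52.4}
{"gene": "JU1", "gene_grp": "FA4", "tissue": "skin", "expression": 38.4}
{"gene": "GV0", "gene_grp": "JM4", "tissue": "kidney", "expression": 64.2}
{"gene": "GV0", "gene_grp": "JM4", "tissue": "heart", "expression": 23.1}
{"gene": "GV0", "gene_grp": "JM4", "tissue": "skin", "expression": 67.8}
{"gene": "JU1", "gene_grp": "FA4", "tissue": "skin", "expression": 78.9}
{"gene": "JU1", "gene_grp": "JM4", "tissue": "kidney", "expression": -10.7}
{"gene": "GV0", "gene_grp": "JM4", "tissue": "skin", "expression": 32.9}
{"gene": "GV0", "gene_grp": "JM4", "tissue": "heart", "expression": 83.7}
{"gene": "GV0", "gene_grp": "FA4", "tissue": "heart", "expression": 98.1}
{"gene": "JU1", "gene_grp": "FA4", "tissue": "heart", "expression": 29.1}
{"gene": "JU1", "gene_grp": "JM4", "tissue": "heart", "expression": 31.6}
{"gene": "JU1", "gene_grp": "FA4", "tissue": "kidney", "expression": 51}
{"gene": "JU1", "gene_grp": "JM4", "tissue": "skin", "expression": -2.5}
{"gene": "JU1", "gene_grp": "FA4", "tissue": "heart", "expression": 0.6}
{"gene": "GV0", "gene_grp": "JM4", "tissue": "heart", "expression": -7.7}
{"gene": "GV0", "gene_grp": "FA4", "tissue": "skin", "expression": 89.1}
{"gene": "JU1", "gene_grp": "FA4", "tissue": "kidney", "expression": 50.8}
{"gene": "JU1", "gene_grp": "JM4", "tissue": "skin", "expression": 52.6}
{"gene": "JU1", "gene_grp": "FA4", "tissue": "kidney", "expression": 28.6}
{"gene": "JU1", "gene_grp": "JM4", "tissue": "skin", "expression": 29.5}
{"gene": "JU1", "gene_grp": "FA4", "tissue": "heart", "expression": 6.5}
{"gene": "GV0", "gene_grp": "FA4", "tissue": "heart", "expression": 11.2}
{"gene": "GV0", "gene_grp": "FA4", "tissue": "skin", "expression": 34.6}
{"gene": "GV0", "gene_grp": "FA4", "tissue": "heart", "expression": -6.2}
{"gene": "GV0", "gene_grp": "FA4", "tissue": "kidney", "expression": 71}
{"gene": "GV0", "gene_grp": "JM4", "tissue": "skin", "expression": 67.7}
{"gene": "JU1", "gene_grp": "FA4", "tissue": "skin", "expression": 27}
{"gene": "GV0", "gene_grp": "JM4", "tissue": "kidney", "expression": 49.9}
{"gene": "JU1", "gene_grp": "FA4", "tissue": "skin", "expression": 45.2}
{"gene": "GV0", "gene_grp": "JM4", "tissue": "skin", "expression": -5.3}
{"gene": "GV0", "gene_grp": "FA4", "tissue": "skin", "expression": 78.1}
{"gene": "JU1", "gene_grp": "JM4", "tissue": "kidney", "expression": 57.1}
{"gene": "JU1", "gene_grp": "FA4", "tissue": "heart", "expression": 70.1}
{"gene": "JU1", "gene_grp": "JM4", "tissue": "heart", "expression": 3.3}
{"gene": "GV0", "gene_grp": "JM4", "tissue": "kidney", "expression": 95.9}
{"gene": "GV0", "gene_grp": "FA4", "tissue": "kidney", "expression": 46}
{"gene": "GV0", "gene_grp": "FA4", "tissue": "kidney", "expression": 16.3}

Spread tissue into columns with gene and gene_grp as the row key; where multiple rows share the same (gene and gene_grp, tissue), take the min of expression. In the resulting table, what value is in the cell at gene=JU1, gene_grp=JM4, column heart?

Rows with gene=JU1, gene_grp=JM4 and tissue=heart: expression values are 24, 52.4, 31.6, 3.3.
min(24, 52.4, 31.6, 3.3) = 3.3.

3.3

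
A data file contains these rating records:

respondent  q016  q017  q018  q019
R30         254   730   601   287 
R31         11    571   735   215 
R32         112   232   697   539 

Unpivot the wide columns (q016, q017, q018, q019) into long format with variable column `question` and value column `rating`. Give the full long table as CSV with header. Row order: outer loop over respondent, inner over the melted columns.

respondent,question,rating
R30,q016,254
R30,q017,730
R30,q018,601
R30,q019,287
R31,q016,11
R31,q017,571
R31,q018,735
R31,q019,215
R32,q016,112
R32,q017,232
R32,q018,697
R32,q019,539

Each (respondent, column) pair becomes one row: 3 × 4 = 12 rows.
For example, (R30, q016) → rating=254.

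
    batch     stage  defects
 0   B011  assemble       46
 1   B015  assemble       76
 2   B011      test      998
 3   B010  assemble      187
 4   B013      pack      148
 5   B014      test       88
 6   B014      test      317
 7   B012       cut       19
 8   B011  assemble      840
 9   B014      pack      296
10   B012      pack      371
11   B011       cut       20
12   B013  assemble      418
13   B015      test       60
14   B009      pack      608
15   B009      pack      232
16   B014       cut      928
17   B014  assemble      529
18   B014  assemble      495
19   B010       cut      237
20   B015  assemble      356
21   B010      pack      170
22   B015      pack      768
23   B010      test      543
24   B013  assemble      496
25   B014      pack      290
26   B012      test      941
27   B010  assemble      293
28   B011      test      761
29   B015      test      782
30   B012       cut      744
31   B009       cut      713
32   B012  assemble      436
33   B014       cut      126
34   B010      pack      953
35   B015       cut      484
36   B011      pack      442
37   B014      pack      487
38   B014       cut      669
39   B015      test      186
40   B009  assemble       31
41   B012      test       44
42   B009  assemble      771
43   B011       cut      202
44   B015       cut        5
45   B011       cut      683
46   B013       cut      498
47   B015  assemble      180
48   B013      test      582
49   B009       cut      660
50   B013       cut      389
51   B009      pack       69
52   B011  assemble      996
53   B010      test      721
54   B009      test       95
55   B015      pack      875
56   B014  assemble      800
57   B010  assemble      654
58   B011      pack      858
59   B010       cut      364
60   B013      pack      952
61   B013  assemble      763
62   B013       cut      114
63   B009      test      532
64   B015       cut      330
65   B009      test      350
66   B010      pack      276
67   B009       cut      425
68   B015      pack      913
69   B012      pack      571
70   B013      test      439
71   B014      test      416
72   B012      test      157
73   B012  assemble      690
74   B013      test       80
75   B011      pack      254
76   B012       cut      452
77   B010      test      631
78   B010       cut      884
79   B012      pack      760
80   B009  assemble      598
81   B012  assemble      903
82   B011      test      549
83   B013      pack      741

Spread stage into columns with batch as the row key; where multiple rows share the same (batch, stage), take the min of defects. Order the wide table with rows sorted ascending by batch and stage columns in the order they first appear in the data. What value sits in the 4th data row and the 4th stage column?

With rows sorted ascending by batch, row 4 is batch=B012. stage columns in first-appearance order: assemble, test, pack, cut; column 4 is cut.
Long rows with batch=B012, stage=cut: min(19, 744, 452) = 19.

19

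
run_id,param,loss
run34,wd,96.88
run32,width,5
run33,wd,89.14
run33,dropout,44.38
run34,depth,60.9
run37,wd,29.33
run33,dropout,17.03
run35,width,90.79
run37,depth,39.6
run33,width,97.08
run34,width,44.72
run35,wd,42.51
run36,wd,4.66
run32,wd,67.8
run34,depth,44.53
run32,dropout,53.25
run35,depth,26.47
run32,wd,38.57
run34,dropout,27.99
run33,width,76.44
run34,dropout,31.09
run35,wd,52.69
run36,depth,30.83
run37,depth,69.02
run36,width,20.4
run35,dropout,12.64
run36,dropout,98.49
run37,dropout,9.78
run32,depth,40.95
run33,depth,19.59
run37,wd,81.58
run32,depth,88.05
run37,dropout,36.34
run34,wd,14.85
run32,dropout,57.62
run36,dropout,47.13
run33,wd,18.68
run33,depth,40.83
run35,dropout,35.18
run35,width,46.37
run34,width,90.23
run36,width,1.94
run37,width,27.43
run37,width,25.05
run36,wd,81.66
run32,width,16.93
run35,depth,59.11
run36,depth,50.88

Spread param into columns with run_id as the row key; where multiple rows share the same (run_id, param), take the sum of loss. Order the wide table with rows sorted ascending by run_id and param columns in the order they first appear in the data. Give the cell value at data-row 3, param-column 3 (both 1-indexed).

With rows sorted ascending by run_id, row 3 is run_id=run34. param columns in first-appearance order: wd, width, dropout, depth; column 3 is dropout.
Long rows with run_id=run34, param=dropout: 27.99 + 31.09 = 59.08.

59.08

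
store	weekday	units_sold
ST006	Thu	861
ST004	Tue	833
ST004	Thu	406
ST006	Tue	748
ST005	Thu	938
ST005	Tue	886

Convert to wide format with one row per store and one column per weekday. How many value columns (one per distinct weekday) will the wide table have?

2 distinct weekday values: Thu, Tue.

2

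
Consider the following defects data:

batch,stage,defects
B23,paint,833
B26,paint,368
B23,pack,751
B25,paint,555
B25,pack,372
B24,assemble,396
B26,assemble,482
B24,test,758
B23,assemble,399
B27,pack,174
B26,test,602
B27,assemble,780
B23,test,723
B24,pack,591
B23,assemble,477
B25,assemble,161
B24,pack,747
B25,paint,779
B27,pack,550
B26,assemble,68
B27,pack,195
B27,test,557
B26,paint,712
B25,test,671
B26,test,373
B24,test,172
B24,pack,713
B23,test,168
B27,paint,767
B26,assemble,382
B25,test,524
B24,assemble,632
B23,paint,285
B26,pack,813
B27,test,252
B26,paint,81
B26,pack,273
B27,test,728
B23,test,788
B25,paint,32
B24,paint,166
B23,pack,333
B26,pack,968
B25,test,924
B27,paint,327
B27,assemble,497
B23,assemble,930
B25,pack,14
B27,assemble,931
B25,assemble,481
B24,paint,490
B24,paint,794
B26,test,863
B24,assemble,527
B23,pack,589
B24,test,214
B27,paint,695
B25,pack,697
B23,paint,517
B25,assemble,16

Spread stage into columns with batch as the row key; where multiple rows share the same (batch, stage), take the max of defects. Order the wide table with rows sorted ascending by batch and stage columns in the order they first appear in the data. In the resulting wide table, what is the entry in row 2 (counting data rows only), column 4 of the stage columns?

758

With rows sorted ascending by batch, row 2 is batch=B24. stage columns in first-appearance order: paint, pack, assemble, test; column 4 is test.
Long rows with batch=B24, stage=test: max(758, 172, 214) = 758.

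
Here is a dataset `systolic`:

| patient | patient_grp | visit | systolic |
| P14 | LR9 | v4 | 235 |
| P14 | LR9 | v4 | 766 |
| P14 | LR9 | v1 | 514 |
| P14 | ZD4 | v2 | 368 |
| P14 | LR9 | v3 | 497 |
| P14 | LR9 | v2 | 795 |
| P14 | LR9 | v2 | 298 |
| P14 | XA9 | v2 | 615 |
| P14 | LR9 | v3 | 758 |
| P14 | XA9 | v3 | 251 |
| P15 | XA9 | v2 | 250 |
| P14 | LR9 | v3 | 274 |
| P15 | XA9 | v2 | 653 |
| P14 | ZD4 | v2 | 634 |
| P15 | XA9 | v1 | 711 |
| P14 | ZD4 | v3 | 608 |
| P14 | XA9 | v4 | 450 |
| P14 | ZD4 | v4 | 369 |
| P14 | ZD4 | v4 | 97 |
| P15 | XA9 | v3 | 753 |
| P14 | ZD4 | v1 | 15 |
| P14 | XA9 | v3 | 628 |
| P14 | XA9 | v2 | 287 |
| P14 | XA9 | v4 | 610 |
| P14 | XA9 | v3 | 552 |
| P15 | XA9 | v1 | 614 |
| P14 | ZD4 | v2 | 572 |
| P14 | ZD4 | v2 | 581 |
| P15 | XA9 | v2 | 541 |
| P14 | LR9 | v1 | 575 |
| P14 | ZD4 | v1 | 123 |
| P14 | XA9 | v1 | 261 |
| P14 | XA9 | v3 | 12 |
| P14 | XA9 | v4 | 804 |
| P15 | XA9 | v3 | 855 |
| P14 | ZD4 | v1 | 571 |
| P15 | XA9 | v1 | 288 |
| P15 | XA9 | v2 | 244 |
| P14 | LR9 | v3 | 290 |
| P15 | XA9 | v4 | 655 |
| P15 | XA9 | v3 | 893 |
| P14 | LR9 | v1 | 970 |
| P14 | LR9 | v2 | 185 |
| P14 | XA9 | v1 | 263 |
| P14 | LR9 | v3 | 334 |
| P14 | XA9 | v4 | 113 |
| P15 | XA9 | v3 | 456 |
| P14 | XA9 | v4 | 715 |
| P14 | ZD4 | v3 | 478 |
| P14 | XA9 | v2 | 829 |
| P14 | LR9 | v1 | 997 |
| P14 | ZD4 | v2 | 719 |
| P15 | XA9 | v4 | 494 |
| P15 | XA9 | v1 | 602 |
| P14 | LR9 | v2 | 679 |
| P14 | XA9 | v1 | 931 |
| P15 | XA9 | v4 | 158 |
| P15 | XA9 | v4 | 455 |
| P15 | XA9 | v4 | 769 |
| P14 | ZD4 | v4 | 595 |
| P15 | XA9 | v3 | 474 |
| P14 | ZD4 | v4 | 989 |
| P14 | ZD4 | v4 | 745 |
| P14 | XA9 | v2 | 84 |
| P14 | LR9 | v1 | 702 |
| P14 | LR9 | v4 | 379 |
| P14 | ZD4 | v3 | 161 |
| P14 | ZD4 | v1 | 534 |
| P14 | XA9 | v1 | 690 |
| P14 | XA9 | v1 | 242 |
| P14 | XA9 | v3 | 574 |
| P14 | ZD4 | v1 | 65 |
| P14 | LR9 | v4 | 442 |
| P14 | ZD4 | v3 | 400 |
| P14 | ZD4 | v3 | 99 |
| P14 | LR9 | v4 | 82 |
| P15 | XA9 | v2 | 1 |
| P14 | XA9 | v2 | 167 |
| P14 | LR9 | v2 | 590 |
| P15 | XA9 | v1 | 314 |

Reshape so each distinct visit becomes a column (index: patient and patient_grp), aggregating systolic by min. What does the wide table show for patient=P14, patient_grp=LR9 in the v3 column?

Rows with patient=P14, patient_grp=LR9 and visit=v3: systolic values are 497, 758, 274, 290, 334.
min(497, 758, 274, 290, 334) = 274.

274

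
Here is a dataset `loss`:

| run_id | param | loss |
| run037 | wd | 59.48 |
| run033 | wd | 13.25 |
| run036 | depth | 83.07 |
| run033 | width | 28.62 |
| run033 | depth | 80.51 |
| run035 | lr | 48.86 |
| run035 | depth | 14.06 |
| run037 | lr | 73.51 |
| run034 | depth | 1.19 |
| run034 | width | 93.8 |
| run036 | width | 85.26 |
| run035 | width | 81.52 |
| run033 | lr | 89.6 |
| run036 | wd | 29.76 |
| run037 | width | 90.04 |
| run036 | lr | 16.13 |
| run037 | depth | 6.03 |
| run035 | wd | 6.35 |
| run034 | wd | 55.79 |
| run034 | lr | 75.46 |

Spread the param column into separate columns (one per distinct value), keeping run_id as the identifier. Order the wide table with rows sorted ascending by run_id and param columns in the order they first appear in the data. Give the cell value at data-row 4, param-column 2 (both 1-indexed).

With rows sorted ascending by run_id, row 4 is run_id=run036. param columns in first-appearance order: wd, depth, width, lr; column 2 is depth.
Long rows with run_id=run036, param=depth: loss = 83.07.

83.07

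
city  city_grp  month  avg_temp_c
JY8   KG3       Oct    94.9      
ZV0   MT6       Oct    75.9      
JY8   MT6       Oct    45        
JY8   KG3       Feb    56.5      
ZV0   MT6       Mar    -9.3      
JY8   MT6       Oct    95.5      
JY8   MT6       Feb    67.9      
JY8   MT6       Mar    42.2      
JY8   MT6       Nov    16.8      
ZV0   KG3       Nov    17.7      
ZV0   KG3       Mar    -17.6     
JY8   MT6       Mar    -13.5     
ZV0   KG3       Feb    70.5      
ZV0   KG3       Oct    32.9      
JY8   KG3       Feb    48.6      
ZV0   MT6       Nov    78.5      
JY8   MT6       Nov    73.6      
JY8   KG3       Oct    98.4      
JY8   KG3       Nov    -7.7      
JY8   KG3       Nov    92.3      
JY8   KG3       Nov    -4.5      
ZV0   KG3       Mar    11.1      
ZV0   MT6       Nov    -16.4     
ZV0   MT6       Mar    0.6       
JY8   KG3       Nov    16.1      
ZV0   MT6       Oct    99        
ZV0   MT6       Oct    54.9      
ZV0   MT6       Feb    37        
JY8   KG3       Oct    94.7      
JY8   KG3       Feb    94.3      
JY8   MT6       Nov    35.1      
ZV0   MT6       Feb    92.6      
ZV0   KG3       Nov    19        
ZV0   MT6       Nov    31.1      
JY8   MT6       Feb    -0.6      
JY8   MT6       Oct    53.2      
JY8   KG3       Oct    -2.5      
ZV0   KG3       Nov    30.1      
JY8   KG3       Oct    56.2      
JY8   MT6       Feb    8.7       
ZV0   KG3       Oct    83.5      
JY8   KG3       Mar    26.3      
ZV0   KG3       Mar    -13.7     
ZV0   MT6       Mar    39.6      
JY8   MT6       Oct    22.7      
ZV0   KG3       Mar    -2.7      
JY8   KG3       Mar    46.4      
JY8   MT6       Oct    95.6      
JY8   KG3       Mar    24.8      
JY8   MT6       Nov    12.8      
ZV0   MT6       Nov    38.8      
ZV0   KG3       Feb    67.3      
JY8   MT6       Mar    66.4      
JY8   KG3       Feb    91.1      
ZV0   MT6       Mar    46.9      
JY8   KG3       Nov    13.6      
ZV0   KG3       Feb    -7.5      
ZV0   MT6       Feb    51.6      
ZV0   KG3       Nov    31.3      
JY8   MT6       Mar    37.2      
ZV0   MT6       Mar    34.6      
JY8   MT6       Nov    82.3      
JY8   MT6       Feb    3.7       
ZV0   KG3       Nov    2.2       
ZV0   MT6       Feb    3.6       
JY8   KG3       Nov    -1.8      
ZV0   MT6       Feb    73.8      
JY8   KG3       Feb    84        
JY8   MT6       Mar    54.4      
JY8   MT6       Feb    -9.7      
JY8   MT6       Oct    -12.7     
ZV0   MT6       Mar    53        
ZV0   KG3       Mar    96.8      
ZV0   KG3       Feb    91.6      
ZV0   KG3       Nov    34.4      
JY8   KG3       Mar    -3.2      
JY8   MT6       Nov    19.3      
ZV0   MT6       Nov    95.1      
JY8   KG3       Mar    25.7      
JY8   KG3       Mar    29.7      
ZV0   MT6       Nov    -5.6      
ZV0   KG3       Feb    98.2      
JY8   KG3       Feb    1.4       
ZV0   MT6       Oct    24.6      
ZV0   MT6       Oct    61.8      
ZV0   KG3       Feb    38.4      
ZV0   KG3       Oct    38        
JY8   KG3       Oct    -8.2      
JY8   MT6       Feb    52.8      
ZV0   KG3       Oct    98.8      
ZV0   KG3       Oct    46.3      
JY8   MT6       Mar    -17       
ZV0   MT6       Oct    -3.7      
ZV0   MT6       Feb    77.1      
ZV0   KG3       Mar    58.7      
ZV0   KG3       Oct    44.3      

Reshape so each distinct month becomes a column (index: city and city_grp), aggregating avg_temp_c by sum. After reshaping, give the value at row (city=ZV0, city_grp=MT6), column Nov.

221.5

Rows with city=ZV0, city_grp=MT6 and month=Nov: avg_temp_c values are 78.5, -16.4, 31.1, 38.8, 95.1, -5.6.
78.5 + -16.4 + 31.1 + 38.8 + 95.1 + -5.6 = 221.5.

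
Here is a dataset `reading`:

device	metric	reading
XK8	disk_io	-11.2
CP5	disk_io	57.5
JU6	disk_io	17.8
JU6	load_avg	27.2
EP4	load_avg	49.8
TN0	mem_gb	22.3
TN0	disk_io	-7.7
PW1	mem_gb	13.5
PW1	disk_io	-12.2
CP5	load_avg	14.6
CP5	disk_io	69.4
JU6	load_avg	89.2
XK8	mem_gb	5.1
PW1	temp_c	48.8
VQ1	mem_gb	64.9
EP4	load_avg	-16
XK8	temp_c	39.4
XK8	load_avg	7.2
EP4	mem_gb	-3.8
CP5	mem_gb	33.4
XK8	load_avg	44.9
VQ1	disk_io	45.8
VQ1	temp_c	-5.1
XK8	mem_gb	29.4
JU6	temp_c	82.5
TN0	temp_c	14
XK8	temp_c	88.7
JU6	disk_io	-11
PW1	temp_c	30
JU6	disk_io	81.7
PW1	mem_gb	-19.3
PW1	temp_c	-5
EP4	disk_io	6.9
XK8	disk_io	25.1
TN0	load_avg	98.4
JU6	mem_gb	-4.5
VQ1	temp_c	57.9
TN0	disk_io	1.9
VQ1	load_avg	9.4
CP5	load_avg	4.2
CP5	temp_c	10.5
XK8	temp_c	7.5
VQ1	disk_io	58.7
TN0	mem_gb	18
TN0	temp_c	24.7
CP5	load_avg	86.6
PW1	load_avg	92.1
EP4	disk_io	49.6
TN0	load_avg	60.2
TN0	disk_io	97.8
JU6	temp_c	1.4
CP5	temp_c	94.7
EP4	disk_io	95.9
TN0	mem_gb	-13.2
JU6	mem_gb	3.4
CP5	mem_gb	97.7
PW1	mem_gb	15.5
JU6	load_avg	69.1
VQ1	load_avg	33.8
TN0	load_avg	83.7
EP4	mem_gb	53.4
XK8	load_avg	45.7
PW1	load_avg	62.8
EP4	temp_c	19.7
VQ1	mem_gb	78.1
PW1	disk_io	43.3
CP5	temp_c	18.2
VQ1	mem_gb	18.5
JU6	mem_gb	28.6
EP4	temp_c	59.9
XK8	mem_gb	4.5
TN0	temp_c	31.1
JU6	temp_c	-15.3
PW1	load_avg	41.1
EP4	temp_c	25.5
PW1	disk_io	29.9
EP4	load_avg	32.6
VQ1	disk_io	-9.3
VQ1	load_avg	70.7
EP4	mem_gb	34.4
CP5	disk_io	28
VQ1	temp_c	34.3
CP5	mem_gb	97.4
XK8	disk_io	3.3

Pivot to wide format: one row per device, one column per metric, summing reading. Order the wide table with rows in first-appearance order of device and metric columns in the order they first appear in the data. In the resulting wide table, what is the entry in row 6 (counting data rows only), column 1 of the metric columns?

61

With rows in first-appearance order of device, row 6 is device=PW1. metric columns in first-appearance order: disk_io, load_avg, mem_gb, temp_c; column 1 is disk_io.
Long rows with device=PW1, metric=disk_io: -12.2 + 43.3 + 29.9 = 61.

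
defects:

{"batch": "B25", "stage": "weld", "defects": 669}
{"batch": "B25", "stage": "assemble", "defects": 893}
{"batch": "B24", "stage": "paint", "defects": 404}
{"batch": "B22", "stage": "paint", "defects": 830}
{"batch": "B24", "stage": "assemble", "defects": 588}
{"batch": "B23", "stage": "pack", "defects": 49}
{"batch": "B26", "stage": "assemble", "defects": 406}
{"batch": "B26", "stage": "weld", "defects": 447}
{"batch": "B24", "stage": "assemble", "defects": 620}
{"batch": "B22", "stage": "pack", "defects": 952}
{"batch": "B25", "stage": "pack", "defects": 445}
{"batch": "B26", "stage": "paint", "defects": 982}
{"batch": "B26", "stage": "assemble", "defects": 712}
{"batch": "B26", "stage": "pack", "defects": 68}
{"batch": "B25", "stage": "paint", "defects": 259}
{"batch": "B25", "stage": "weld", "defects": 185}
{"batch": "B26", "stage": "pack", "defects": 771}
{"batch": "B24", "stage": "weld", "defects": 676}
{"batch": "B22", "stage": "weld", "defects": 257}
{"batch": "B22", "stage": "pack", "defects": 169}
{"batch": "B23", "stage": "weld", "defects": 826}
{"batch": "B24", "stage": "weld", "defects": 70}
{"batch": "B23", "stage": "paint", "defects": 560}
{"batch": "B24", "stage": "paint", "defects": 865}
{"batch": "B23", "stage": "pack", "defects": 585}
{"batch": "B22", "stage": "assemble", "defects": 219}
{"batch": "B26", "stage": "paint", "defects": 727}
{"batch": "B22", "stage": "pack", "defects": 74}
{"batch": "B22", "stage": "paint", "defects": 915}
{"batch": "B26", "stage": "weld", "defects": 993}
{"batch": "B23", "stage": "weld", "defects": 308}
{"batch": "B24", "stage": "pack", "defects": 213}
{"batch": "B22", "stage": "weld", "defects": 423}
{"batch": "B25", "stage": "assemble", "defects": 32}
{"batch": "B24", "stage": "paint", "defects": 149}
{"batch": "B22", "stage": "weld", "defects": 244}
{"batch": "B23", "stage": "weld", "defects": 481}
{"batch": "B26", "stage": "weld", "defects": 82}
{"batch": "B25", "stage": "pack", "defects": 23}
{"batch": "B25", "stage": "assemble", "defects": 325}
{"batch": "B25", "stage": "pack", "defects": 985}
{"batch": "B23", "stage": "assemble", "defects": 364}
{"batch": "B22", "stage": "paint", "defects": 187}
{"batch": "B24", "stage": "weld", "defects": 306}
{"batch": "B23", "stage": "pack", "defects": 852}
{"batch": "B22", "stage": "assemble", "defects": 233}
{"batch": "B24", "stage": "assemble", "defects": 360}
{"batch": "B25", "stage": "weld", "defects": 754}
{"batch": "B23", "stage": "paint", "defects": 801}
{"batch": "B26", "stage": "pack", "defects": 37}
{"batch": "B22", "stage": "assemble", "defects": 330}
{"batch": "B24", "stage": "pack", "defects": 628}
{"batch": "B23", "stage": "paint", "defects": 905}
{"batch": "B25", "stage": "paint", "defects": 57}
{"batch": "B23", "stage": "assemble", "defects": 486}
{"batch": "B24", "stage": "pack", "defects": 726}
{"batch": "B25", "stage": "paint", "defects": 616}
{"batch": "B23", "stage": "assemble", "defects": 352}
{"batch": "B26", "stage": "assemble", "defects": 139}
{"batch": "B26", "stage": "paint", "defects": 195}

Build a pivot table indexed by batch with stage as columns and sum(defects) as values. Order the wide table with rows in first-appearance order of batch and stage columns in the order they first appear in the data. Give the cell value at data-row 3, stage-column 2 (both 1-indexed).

With rows in first-appearance order of batch, row 3 is batch=B22. stage columns in first-appearance order: weld, assemble, paint, pack; column 2 is assemble.
Long rows with batch=B22, stage=assemble: 219 + 233 + 330 = 782.

782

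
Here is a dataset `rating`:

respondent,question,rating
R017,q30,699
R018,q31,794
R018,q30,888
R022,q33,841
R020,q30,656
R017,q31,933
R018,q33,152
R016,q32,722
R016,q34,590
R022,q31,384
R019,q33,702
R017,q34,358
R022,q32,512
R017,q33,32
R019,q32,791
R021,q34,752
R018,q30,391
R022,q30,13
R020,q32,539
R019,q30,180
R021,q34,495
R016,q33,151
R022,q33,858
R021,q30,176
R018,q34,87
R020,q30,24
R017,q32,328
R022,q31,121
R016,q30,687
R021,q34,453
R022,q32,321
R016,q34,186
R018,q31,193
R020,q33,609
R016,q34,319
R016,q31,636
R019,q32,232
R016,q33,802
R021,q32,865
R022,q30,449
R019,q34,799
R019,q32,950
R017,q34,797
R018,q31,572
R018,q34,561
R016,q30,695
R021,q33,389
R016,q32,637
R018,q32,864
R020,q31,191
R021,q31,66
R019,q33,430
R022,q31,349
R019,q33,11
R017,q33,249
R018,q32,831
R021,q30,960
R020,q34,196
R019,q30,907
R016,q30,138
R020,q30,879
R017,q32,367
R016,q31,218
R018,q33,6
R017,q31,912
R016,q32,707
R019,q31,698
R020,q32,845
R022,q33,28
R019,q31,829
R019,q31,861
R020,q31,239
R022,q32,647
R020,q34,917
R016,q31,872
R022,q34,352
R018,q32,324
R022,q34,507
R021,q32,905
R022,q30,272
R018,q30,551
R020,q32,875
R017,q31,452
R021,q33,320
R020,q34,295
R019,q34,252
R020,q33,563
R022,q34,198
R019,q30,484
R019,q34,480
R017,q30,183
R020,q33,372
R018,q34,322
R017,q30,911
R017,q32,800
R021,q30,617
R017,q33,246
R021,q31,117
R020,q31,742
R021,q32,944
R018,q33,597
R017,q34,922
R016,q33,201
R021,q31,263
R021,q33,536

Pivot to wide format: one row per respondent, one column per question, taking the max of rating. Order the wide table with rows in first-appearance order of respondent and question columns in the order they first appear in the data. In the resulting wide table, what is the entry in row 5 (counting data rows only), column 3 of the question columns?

802

With rows in first-appearance order of respondent, row 5 is respondent=R016. question columns in first-appearance order: q30, q31, q33, q32, q34; column 3 is q33.
Long rows with respondent=R016, question=q33: max(151, 802, 201) = 802.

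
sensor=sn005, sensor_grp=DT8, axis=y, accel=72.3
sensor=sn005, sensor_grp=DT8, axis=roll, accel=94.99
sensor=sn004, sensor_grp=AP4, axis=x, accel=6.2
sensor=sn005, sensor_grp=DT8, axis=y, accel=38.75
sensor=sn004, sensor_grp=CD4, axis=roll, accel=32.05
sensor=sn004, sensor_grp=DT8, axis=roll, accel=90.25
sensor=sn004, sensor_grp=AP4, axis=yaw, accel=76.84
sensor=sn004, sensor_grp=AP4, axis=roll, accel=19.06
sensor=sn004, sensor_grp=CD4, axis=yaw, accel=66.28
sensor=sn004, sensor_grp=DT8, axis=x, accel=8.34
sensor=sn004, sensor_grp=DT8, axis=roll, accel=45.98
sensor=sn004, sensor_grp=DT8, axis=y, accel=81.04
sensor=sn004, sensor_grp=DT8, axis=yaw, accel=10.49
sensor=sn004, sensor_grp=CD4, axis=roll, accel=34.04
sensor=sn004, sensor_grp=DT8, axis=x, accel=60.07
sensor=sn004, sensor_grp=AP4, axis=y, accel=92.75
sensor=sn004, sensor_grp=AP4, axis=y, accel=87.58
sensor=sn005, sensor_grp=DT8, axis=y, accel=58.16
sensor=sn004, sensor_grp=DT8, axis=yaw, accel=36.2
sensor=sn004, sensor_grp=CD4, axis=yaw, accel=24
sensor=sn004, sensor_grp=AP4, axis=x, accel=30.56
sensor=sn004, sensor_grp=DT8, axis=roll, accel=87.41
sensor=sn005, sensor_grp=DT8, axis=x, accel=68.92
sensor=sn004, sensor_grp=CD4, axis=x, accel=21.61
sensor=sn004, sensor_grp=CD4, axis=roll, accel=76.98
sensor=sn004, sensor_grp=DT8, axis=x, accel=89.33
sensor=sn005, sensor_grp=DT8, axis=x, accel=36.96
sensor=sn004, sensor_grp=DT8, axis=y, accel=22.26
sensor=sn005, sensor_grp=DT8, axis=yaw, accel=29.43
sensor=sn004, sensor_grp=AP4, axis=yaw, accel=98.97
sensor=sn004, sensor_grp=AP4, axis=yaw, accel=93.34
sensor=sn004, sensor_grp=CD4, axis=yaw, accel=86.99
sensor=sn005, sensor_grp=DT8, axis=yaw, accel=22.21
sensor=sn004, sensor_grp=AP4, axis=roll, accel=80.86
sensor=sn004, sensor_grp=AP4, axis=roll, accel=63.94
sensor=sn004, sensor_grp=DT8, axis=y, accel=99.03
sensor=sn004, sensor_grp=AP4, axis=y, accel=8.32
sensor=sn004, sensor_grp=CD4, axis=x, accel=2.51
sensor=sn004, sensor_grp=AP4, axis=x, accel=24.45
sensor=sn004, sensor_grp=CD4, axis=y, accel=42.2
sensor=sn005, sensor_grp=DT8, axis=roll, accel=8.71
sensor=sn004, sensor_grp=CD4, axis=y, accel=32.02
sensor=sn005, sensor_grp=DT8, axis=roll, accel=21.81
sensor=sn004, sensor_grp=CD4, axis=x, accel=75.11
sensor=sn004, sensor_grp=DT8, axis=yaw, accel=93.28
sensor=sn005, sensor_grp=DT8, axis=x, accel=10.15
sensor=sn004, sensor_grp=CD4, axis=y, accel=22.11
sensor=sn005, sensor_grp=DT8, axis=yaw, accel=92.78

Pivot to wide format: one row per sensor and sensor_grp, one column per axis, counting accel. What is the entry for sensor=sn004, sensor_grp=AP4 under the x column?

Rows with sensor=sn004, sensor_grp=AP4 and axis=x: accel values are 6.2, 30.56, 24.45.
3 rows match — count = 3.

3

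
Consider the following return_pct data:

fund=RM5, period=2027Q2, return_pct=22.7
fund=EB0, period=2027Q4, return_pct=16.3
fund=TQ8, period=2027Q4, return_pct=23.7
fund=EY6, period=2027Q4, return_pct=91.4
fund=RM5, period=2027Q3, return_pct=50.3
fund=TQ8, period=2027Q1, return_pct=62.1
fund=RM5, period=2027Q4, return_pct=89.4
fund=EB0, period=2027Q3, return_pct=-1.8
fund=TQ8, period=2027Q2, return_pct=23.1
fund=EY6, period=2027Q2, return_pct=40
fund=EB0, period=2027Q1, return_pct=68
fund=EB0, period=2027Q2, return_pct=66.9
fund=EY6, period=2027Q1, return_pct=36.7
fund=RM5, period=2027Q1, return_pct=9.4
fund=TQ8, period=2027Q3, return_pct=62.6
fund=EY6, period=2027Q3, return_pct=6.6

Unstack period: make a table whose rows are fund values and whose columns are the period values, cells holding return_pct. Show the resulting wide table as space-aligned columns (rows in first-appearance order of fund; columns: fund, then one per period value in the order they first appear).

Columns: fund plus the 4 distinct period values (2027Q2, 2027Q4, 2027Q3, 2027Q1).
For example, row RM5 column 2027Q2 takes return_pct=22.7 from the long row (RM5, 2027Q2).

fund  2027Q2  2027Q4  2027Q3  2027Q1
RM5   22.7    89.4    50.3    9.4   
EB0   66.9    16.3    -1.8    68    
TQ8   23.1    23.7    62.6    62.1  
EY6   40      91.4    6.6     36.7  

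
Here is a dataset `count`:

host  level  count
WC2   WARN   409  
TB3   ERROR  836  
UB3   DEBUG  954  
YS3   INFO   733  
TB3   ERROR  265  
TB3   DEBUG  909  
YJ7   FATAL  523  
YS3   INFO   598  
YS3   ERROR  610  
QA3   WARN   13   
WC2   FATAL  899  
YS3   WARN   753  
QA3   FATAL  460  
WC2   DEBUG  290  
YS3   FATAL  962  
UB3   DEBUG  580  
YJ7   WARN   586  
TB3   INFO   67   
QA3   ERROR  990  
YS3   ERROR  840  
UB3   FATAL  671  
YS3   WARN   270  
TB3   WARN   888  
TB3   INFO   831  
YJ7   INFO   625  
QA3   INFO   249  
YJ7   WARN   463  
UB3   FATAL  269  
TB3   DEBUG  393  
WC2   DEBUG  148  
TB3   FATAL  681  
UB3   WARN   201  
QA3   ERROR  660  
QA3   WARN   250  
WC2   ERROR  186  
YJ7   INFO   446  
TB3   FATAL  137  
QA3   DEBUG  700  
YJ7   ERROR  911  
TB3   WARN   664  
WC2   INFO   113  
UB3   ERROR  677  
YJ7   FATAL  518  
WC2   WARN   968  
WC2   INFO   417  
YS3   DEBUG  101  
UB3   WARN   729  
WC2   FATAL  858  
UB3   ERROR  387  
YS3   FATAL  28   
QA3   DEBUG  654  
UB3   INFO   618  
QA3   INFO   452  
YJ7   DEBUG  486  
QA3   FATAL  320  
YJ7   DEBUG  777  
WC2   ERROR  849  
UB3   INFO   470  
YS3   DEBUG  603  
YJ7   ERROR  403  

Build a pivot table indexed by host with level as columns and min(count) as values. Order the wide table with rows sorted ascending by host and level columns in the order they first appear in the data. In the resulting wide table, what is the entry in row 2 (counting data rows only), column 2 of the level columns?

265

With rows sorted ascending by host, row 2 is host=TB3. level columns in first-appearance order: WARN, ERROR, DEBUG, INFO, FATAL; column 2 is ERROR.
Long rows with host=TB3, level=ERROR: min(836, 265) = 265.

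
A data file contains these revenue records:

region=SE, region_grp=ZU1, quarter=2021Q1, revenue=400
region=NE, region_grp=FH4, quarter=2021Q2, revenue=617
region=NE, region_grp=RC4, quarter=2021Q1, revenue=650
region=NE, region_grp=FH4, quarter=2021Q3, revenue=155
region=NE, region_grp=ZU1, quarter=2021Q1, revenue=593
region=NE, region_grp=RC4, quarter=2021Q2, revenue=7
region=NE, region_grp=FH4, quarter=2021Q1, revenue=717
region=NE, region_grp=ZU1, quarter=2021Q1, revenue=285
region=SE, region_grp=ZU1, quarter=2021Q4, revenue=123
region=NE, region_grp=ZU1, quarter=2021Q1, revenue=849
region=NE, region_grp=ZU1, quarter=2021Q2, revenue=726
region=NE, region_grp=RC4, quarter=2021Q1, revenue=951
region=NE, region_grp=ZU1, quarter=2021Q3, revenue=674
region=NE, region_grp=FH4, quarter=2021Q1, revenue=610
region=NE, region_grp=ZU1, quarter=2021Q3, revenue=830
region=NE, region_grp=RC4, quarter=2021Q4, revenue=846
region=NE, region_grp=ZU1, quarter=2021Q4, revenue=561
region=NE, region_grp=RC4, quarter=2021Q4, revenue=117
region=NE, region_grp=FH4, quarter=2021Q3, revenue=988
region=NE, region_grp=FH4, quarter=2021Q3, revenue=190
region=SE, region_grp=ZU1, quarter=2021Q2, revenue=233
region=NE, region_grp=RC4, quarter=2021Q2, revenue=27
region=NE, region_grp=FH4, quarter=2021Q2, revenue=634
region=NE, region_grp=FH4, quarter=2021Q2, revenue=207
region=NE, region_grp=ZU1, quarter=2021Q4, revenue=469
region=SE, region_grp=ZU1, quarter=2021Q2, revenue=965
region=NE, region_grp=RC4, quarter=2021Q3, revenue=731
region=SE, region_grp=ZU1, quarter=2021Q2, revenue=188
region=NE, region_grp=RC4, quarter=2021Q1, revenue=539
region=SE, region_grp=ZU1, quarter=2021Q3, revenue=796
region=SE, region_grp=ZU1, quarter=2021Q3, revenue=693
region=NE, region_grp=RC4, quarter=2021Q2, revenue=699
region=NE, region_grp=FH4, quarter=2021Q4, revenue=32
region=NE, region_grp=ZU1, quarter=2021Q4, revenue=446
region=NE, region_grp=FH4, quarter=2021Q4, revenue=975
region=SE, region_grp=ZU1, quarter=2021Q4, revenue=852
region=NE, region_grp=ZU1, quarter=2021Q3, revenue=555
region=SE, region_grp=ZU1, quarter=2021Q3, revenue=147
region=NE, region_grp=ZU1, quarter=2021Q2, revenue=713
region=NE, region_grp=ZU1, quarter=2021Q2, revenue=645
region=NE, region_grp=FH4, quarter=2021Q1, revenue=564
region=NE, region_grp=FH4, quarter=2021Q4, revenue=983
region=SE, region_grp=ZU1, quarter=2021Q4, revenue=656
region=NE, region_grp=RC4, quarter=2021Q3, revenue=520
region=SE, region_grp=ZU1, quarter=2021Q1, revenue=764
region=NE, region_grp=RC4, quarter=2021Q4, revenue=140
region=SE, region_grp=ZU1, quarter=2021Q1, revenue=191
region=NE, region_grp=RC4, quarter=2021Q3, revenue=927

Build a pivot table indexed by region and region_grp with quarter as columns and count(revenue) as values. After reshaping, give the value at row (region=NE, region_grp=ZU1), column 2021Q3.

3

Rows with region=NE, region_grp=ZU1 and quarter=2021Q3: revenue values are 674, 830, 555.
3 rows match — count = 3.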